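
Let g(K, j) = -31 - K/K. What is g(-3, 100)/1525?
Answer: -32/1525 ≈ -0.020984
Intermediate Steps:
g(K, j) = -32 (g(K, j) = -31 - 1*1 = -31 - 1 = -32)
g(-3, 100)/1525 = -32/1525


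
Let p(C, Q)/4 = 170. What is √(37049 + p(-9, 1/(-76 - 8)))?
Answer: √37729 ≈ 194.24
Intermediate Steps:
p(C, Q) = 680 (p(C, Q) = 4*170 = 680)
√(37049 + p(-9, 1/(-76 - 8))) = √(37049 + 680) = √37729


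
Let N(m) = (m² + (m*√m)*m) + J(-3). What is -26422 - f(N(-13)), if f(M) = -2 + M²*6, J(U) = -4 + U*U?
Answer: 2019682 - 352872*I*√13 ≈ 2.0197e+6 - 1.2723e+6*I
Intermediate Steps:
J(U) = -4 + U²
N(m) = 5 + m² + m^(5/2) (N(m) = (m² + (m*√m)*m) + (-4 + (-3)²) = (m² + m^(3/2)*m) + (-4 + 9) = (m² + m^(5/2)) + 5 = 5 + m² + m^(5/2))
f(M) = -2 + 6*M²
-26422 - f(N(-13)) = -26422 - (-2 + 6*(5 + (-13)² + (-13)^(5/2))²) = -26422 - (-2 + 6*(5 + 169 + 169*I*√13)²) = -26422 - (-2 + 6*(174 + 169*I*√13)²) = -26422 + (2 - 6*(174 + 169*I*√13)²) = -26420 - 6*(174 + 169*I*√13)²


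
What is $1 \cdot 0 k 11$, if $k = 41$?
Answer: $0$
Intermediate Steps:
$1 \cdot 0 k 11 = 1 \cdot 0 \cdot 41 \cdot 11 = 0 \cdot 41 \cdot 11 = 0 \cdot 11 = 0$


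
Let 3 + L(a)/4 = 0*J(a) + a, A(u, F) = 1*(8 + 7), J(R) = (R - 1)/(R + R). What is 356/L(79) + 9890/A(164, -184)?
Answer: 150595/228 ≈ 660.50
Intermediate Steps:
J(R) = (-1 + R)/(2*R) (J(R) = (-1 + R)/((2*R)) = (-1 + R)*(1/(2*R)) = (-1 + R)/(2*R))
A(u, F) = 15 (A(u, F) = 1*15 = 15)
L(a) = -12 + 4*a (L(a) = -12 + 4*(0*((-1 + a)/(2*a)) + a) = -12 + 4*(0 + a) = -12 + 4*a)
356/L(79) + 9890/A(164, -184) = 356/(-12 + 4*79) + 9890/15 = 356/(-12 + 316) + 9890*(1/15) = 356/304 + 1978/3 = 356*(1/304) + 1978/3 = 89/76 + 1978/3 = 150595/228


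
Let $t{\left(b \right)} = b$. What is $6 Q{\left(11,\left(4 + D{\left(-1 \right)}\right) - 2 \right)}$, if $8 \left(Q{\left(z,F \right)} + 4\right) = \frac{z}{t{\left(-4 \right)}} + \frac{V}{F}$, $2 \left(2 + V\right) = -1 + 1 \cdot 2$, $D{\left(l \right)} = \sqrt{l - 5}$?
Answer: $\frac{3 \left(- 139 \sqrt{6} + 284 i\right)}{16 \left(\sqrt{6} - 2 i\right)} \approx -26.288 + 0.27557 i$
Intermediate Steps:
$D{\left(l \right)} = \sqrt{-5 + l}$
$V = - \frac{3}{2}$ ($V = -2 + \frac{-1 + 1 \cdot 2}{2} = -2 + \frac{-1 + 2}{2} = -2 + \frac{1}{2} \cdot 1 = -2 + \frac{1}{2} = - \frac{3}{2} \approx -1.5$)
$Q{\left(z,F \right)} = -4 - \frac{3}{16 F} - \frac{z}{32}$ ($Q{\left(z,F \right)} = -4 + \frac{\frac{z}{-4} - \frac{3}{2 F}}{8} = -4 + \frac{z \left(- \frac{1}{4}\right) - \frac{3}{2 F}}{8} = -4 + \frac{- \frac{z}{4} - \frac{3}{2 F}}{8} = -4 + \frac{- \frac{3}{2 F} - \frac{z}{4}}{8} = -4 - \left(\frac{z}{32} + \frac{3}{16 F}\right) = -4 - \frac{3}{16 F} - \frac{z}{32}$)
$6 Q{\left(11,\left(4 + D{\left(-1 \right)}\right) - 2 \right)} = 6 \frac{-6 + \left(\left(4 + \sqrt{-5 - 1}\right) - 2\right) \left(-128 - 11\right)}{32 \left(\left(4 + \sqrt{-5 - 1}\right) - 2\right)} = 6 \frac{-6 + \left(\left(4 + \sqrt{-6}\right) - 2\right) \left(-128 - 11\right)}{32 \left(\left(4 + \sqrt{-6}\right) - 2\right)} = 6 \frac{-6 + \left(\left(4 + i \sqrt{6}\right) - 2\right) \left(-139\right)}{32 \left(\left(4 + i \sqrt{6}\right) - 2\right)} = 6 \frac{-6 + \left(2 + i \sqrt{6}\right) \left(-139\right)}{32 \left(2 + i \sqrt{6}\right)} = 6 \frac{-6 - \left(278 + 139 i \sqrt{6}\right)}{32 \left(2 + i \sqrt{6}\right)} = 6 \frac{-284 - 139 i \sqrt{6}}{32 \left(2 + i \sqrt{6}\right)} = \frac{3 \left(-284 - 139 i \sqrt{6}\right)}{16 \left(2 + i \sqrt{6}\right)}$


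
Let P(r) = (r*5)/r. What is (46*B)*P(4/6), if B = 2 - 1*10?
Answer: -1840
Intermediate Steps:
B = -8 (B = 2 - 10 = -8)
P(r) = 5 (P(r) = (5*r)/r = 5)
(46*B)*P(4/6) = (46*(-8))*5 = -368*5 = -1840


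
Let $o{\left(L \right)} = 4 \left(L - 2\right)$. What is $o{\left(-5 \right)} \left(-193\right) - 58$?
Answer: $5346$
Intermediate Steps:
$o{\left(L \right)} = -8 + 4 L$ ($o{\left(L \right)} = 4 \left(-2 + L\right) = -8 + 4 L$)
$o{\left(-5 \right)} \left(-193\right) - 58 = \left(-8 + 4 \left(-5\right)\right) \left(-193\right) - 58 = \left(-8 - 20\right) \left(-193\right) - 58 = \left(-28\right) \left(-193\right) - 58 = 5404 - 58 = 5346$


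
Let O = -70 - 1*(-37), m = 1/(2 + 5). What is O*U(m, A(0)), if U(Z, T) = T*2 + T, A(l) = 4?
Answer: -396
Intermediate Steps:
m = ⅐ (m = 1/7 = ⅐ ≈ 0.14286)
U(Z, T) = 3*T (U(Z, T) = 2*T + T = 3*T)
O = -33 (O = -70 + 37 = -33)
O*U(m, A(0)) = -99*4 = -33*12 = -396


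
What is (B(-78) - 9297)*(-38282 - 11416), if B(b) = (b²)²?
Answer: -1839112210782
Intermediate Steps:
B(b) = b⁴
(B(-78) - 9297)*(-38282 - 11416) = ((-78)⁴ - 9297)*(-38282 - 11416) = (37015056 - 9297)*(-49698) = 37005759*(-49698) = -1839112210782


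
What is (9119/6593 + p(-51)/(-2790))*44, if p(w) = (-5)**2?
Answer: 111219614/1839447 ≈ 60.464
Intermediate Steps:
p(w) = 25
(9119/6593 + p(-51)/(-2790))*44 = (9119/6593 + 25/(-2790))*44 = (9119*(1/6593) + 25*(-1/2790))*44 = (9119/6593 - 5/558)*44 = (5055437/3678894)*44 = 111219614/1839447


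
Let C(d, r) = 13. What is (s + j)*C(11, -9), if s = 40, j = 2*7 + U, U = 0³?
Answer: 702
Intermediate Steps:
U = 0
j = 14 (j = 2*7 + 0 = 14 + 0 = 14)
(s + j)*C(11, -9) = (40 + 14)*13 = 54*13 = 702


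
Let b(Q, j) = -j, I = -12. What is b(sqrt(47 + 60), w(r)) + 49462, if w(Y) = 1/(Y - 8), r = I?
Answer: 989241/20 ≈ 49462.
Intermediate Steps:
r = -12
w(Y) = 1/(-8 + Y)
b(sqrt(47 + 60), w(r)) + 49462 = -1/(-8 - 12) + 49462 = -1/(-20) + 49462 = -1*(-1/20) + 49462 = 1/20 + 49462 = 989241/20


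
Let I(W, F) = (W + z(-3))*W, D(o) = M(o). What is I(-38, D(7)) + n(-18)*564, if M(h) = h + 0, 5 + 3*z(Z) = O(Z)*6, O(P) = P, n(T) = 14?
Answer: 28894/3 ≈ 9631.3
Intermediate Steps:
z(Z) = -5/3 + 2*Z (z(Z) = -5/3 + (Z*6)/3 = -5/3 + (6*Z)/3 = -5/3 + 2*Z)
M(h) = h
D(o) = o
I(W, F) = W*(-23/3 + W) (I(W, F) = (W + (-5/3 + 2*(-3)))*W = (W + (-5/3 - 6))*W = (W - 23/3)*W = (-23/3 + W)*W = W*(-23/3 + W))
I(-38, D(7)) + n(-18)*564 = (⅓)*(-38)*(-23 + 3*(-38)) + 14*564 = (⅓)*(-38)*(-23 - 114) + 7896 = (⅓)*(-38)*(-137) + 7896 = 5206/3 + 7896 = 28894/3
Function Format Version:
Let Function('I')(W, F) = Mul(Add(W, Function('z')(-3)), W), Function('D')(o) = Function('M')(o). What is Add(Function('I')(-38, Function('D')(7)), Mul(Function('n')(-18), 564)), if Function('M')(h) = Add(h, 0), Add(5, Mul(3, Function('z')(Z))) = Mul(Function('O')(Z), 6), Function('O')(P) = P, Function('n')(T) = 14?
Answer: Rational(28894, 3) ≈ 9631.3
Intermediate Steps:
Function('z')(Z) = Add(Rational(-5, 3), Mul(2, Z)) (Function('z')(Z) = Add(Rational(-5, 3), Mul(Rational(1, 3), Mul(Z, 6))) = Add(Rational(-5, 3), Mul(Rational(1, 3), Mul(6, Z))) = Add(Rational(-5, 3), Mul(2, Z)))
Function('M')(h) = h
Function('D')(o) = o
Function('I')(W, F) = Mul(W, Add(Rational(-23, 3), W)) (Function('I')(W, F) = Mul(Add(W, Add(Rational(-5, 3), Mul(2, -3))), W) = Mul(Add(W, Add(Rational(-5, 3), -6)), W) = Mul(Add(W, Rational(-23, 3)), W) = Mul(Add(Rational(-23, 3), W), W) = Mul(W, Add(Rational(-23, 3), W)))
Add(Function('I')(-38, Function('D')(7)), Mul(Function('n')(-18), 564)) = Add(Mul(Rational(1, 3), -38, Add(-23, Mul(3, -38))), Mul(14, 564)) = Add(Mul(Rational(1, 3), -38, Add(-23, -114)), 7896) = Add(Mul(Rational(1, 3), -38, -137), 7896) = Add(Rational(5206, 3), 7896) = Rational(28894, 3)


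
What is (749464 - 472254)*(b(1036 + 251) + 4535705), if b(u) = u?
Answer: 1257699552320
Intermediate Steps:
(749464 - 472254)*(b(1036 + 251) + 4535705) = (749464 - 472254)*((1036 + 251) + 4535705) = 277210*(1287 + 4535705) = 277210*4536992 = 1257699552320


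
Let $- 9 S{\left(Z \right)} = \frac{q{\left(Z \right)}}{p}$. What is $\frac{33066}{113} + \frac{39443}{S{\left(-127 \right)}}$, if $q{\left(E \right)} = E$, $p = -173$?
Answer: $- \frac{6935441481}{14351} \approx -4.8327 \cdot 10^{5}$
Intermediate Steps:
$S{\left(Z \right)} = \frac{Z}{1557}$ ($S{\left(Z \right)} = - \frac{Z \frac{1}{-173}}{9} = - \frac{Z \left(- \frac{1}{173}\right)}{9} = - \frac{\left(- \frac{1}{173}\right) Z}{9} = \frac{Z}{1557}$)
$\frac{33066}{113} + \frac{39443}{S{\left(-127 \right)}} = \frac{33066}{113} + \frac{39443}{\frac{1}{1557} \left(-127\right)} = 33066 \cdot \frac{1}{113} + \frac{39443}{- \frac{127}{1557}} = \frac{33066}{113} + 39443 \left(- \frac{1557}{127}\right) = \frac{33066}{113} - \frac{61412751}{127} = - \frac{6935441481}{14351}$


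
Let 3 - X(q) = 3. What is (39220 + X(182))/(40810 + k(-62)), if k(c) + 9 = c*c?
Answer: 7844/8929 ≈ 0.87849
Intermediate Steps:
X(q) = 0 (X(q) = 3 - 1*3 = 3 - 3 = 0)
k(c) = -9 + c**2 (k(c) = -9 + c*c = -9 + c**2)
(39220 + X(182))/(40810 + k(-62)) = (39220 + 0)/(40810 + (-9 + (-62)**2)) = 39220/(40810 + (-9 + 3844)) = 39220/(40810 + 3835) = 39220/44645 = 39220*(1/44645) = 7844/8929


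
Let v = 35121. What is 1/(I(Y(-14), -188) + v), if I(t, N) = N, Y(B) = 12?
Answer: 1/34933 ≈ 2.8626e-5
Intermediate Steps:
1/(I(Y(-14), -188) + v) = 1/(-188 + 35121) = 1/34933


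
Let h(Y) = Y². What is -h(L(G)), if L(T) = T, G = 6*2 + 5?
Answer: -289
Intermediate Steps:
G = 17 (G = 12 + 5 = 17)
-h(L(G)) = -1*17² = -1*289 = -289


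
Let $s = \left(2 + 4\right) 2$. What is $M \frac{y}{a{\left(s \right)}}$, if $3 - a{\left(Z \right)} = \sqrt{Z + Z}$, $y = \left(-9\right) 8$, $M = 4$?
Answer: $\frac{288}{5} + \frac{192 \sqrt{6}}{5} \approx 151.66$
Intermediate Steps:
$y = -72$
$s = 12$ ($s = 6 \cdot 2 = 12$)
$a{\left(Z \right)} = 3 - \sqrt{2} \sqrt{Z}$ ($a{\left(Z \right)} = 3 - \sqrt{Z + Z} = 3 - \sqrt{2 Z} = 3 - \sqrt{2} \sqrt{Z}$)
$M \frac{y}{a{\left(s \right)}} = 4 \left(- \frac{72}{3 - \sqrt{2} \sqrt{12}}\right) = 4 \left(- \frac{72}{3 - \sqrt{2} \cdot 2 \sqrt{3}}\right) = 4 \left(- \frac{72}{3 - 2 \sqrt{6}}\right) = - \frac{288}{3 - 2 \sqrt{6}}$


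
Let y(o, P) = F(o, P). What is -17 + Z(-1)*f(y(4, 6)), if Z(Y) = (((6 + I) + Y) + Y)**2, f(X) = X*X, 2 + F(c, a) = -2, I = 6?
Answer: 1583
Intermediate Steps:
F(c, a) = -4 (F(c, a) = -2 - 2 = -4)
y(o, P) = -4
f(X) = X**2
Z(Y) = (12 + 2*Y)**2 (Z(Y) = (((6 + 6) + Y) + Y)**2 = ((12 + Y) + Y)**2 = (12 + 2*Y)**2)
-17 + Z(-1)*f(y(4, 6)) = -17 + (4*(6 - 1)**2)*(-4)**2 = -17 + (4*5**2)*16 = -17 + (4*25)*16 = -17 + 100*16 = -17 + 1600 = 1583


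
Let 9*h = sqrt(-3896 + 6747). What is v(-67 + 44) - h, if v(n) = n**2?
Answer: 529 - sqrt(2851)/9 ≈ 523.07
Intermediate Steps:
h = sqrt(2851)/9 (h = sqrt(-3896 + 6747)/9 = sqrt(2851)/9 ≈ 5.9328)
v(-67 + 44) - h = (-67 + 44)**2 - sqrt(2851)/9 = (-23)**2 - sqrt(2851)/9 = 529 - sqrt(2851)/9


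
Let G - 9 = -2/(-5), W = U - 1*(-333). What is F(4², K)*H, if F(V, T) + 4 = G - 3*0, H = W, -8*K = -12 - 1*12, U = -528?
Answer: -1053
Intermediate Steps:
K = 3 (K = -(-12 - 1*12)/8 = -(-12 - 12)/8 = -⅛*(-24) = 3)
W = -195 (W = -528 - 1*(-333) = -528 + 333 = -195)
H = -195
G = 47/5 (G = 9 - 2/(-5) = 9 - 2*(-⅕) = 9 + ⅖ = 47/5 ≈ 9.4000)
F(V, T) = 27/5 (F(V, T) = -4 + (47/5 - 3*0) = -4 + (47/5 + 0) = -4 + 47/5 = 27/5)
F(4², K)*H = (27/5)*(-195) = -1053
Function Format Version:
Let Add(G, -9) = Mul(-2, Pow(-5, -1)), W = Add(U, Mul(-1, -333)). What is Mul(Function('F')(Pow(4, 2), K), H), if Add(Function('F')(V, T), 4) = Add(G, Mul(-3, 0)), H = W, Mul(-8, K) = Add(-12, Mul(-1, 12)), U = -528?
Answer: -1053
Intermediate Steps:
K = 3 (K = Mul(Rational(-1, 8), Add(-12, Mul(-1, 12))) = Mul(Rational(-1, 8), Add(-12, -12)) = Mul(Rational(-1, 8), -24) = 3)
W = -195 (W = Add(-528, Mul(-1, -333)) = Add(-528, 333) = -195)
H = -195
G = Rational(47, 5) (G = Add(9, Mul(-2, Pow(-5, -1))) = Add(9, Mul(-2, Rational(-1, 5))) = Add(9, Rational(2, 5)) = Rational(47, 5) ≈ 9.4000)
Function('F')(V, T) = Rational(27, 5) (Function('F')(V, T) = Add(-4, Add(Rational(47, 5), Mul(-3, 0))) = Add(-4, Add(Rational(47, 5), 0)) = Add(-4, Rational(47, 5)) = Rational(27, 5))
Mul(Function('F')(Pow(4, 2), K), H) = Mul(Rational(27, 5), -195) = -1053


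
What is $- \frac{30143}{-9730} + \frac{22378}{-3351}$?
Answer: $- \frac{116728747}{32605230} \approx -3.5801$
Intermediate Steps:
$- \frac{30143}{-9730} + \frac{22378}{-3351} = \left(-30143\right) \left(- \frac{1}{9730}\right) + 22378 \left(- \frac{1}{3351}\right) = \frac{30143}{9730} - \frac{22378}{3351} = - \frac{116728747}{32605230}$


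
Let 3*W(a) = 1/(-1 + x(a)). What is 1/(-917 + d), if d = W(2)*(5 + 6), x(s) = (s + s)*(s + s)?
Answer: -45/41254 ≈ -0.0010908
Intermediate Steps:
x(s) = 4*s² (x(s) = (2*s)*(2*s) = 4*s²)
W(a) = 1/(3*(-1 + 4*a²))
d = 11/45 (d = (1/(3*(-1 + 4*2²)))*(5 + 6) = (1/(3*(-1 + 4*4)))*11 = (1/(3*(-1 + 16)))*11 = ((⅓)/15)*11 = ((⅓)*(1/15))*11 = (1/45)*11 = 11/45 ≈ 0.24444)
1/(-917 + d) = 1/(-917 + 11/45) = 1/(-41254/45) = -45/41254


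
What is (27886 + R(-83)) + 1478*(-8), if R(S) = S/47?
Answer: 754831/47 ≈ 16060.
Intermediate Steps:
R(S) = S/47 (R(S) = S*(1/47) = S/47)
(27886 + R(-83)) + 1478*(-8) = (27886 + (1/47)*(-83)) + 1478*(-8) = (27886 - 83/47) - 11824 = 1310559/47 - 11824 = 754831/47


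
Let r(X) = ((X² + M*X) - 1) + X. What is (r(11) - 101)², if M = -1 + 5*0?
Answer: 361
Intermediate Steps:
M = -1 (M = -1 + 0 = -1)
r(X) = -1 + X² (r(X) = ((X² - X) - 1) + X = (-1 + X² - X) + X = -1 + X²)
(r(11) - 101)² = ((-1 + 11²) - 101)² = ((-1 + 121) - 101)² = (120 - 101)² = 19² = 361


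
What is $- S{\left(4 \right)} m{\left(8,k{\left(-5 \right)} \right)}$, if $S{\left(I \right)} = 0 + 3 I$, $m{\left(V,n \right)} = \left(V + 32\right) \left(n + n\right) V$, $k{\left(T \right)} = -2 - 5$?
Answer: $53760$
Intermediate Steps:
$k{\left(T \right)} = -7$
$m{\left(V,n \right)} = 2 V n \left(32 + V\right)$ ($m{\left(V,n \right)} = \left(32 + V\right) 2 n V = 2 n \left(32 + V\right) V = 2 V n \left(32 + V\right)$)
$S{\left(I \right)} = 3 I$
$- S{\left(4 \right)} m{\left(8,k{\left(-5 \right)} \right)} = - 3 \cdot 4 \cdot 2 \cdot 8 \left(-7\right) \left(32 + 8\right) = - 12 \cdot 2 \cdot 8 \left(-7\right) 40 = - 12 \left(-4480\right) = \left(-1\right) \left(-53760\right) = 53760$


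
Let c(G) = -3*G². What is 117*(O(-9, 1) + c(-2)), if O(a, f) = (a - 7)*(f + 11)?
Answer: -23868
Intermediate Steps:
O(a, f) = (-7 + a)*(11 + f)
117*(O(-9, 1) + c(-2)) = 117*((-77 - 7*1 + 11*(-9) - 9*1) - 3*(-2)²) = 117*((-77 - 7 - 99 - 9) - 3*4) = 117*(-192 - 12) = 117*(-204) = -23868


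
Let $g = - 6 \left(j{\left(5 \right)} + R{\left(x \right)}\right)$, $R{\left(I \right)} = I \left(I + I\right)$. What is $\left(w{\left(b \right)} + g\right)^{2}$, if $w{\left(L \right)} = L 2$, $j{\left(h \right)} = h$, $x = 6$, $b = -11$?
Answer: $234256$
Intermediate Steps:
$w{\left(L \right)} = 2 L$
$R{\left(I \right)} = 2 I^{2}$ ($R{\left(I \right)} = I 2 I = 2 I^{2}$)
$g = -462$ ($g = - 6 \left(5 + 2 \cdot 6^{2}\right) = - 6 \left(5 + 2 \cdot 36\right) = - 6 \left(5 + 72\right) = \left(-6\right) 77 = -462$)
$\left(w{\left(b \right)} + g\right)^{2} = \left(2 \left(-11\right) - 462\right)^{2} = \left(-22 - 462\right)^{2} = \left(-484\right)^{2} = 234256$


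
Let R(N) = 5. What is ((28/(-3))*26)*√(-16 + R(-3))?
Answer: -728*I*√11/3 ≈ -804.83*I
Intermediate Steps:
((28/(-3))*26)*√(-16 + R(-3)) = ((28/(-3))*26)*√(-16 + 5) = ((28*(-⅓))*26)*√(-11) = (-28/3*26)*(I*√11) = -728*I*√11/3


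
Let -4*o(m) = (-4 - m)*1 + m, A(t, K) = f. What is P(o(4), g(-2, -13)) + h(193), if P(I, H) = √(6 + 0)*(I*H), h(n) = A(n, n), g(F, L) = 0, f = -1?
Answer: -1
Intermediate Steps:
A(t, K) = -1
h(n) = -1
o(m) = 1 (o(m) = -((-4 - m)*1 + m)/4 = -((-4 - m) + m)/4 = -¼*(-4) = 1)
P(I, H) = H*I*√6 (P(I, H) = √6*(H*I) = H*I*√6)
P(o(4), g(-2, -13)) + h(193) = 0*1*√6 - 1 = 0 - 1 = -1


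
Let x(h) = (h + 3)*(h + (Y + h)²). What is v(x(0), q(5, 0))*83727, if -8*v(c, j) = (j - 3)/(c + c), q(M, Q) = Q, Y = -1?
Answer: 83727/16 ≈ 5232.9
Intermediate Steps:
x(h) = (3 + h)*(h + (-1 + h)²) (x(h) = (h + 3)*(h + (-1 + h)²) = (3 + h)*(h + (-1 + h)²))
v(c, j) = -(-3 + j)/(16*c) (v(c, j) = -(j - 3)/(8*(c + c)) = -(-3 + j)/(8*(2*c)) = -(-3 + j)*1/(2*c)/8 = -(-3 + j)/(16*c))
v(x(0), q(5, 0))*83727 = ((3 - 1*0)/(16*(3 + 0³ - 2*0 + 2*0²)))*83727 = ((3 + 0)/(16*(3 + 0 + 0 + 2*0)))*83727 = ((1/16)*3/(3 + 0 + 0 + 0))*83727 = ((1/16)*3/3)*83727 = ((1/16)*(⅓)*3)*83727 = (1/16)*83727 = 83727/16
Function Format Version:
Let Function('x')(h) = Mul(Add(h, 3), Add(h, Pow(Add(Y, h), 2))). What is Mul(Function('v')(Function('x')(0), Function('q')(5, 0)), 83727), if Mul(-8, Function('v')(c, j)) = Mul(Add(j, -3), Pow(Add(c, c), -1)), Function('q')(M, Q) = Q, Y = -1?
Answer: Rational(83727, 16) ≈ 5232.9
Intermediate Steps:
Function('x')(h) = Mul(Add(3, h), Add(h, Pow(Add(-1, h), 2))) (Function('x')(h) = Mul(Add(h, 3), Add(h, Pow(Add(-1, h), 2))) = Mul(Add(3, h), Add(h, Pow(Add(-1, h), 2))))
Function('v')(c, j) = Mul(Rational(-1, 16), Pow(c, -1), Add(-3, j)) (Function('v')(c, j) = Mul(Rational(-1, 8), Mul(Add(j, -3), Pow(Add(c, c), -1))) = Mul(Rational(-1, 8), Mul(Add(-3, j), Pow(Mul(2, c), -1))) = Mul(Rational(-1, 8), Mul(Add(-3, j), Mul(Rational(1, 2), Pow(c, -1)))) = Mul(Rational(-1, 8), Mul(Rational(1, 2), Pow(c, -1), Add(-3, j))) = Mul(Rational(-1, 16), Pow(c, -1), Add(-3, j)))
Mul(Function('v')(Function('x')(0), Function('q')(5, 0)), 83727) = Mul(Mul(Rational(1, 16), Pow(Add(3, Pow(0, 3), Mul(-2, 0), Mul(2, Pow(0, 2))), -1), Add(3, Mul(-1, 0))), 83727) = Mul(Mul(Rational(1, 16), Pow(Add(3, 0, 0, Mul(2, 0)), -1), Add(3, 0)), 83727) = Mul(Mul(Rational(1, 16), Pow(Add(3, 0, 0, 0), -1), 3), 83727) = Mul(Mul(Rational(1, 16), Pow(3, -1), 3), 83727) = Mul(Mul(Rational(1, 16), Rational(1, 3), 3), 83727) = Mul(Rational(1, 16), 83727) = Rational(83727, 16)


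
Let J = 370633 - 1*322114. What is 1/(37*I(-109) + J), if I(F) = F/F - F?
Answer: 1/52589 ≈ 1.9015e-5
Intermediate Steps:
I(F) = 1 - F
J = 48519 (J = 370633 - 322114 = 48519)
1/(37*I(-109) + J) = 1/(37*(1 - 1*(-109)) + 48519) = 1/(37*(1 + 109) + 48519) = 1/(37*110 + 48519) = 1/(4070 + 48519) = 1/52589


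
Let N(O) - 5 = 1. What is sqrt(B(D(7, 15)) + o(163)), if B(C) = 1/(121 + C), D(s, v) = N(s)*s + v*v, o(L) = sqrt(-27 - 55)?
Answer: sqrt(97 + 37636*I*sqrt(82))/194 ≈ 2.1281 + 2.1275*I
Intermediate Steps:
N(O) = 6 (N(O) = 5 + 1 = 6)
o(L) = I*sqrt(82) (o(L) = sqrt(-82) = I*sqrt(82))
D(s, v) = v**2 + 6*s (D(s, v) = 6*s + v*v = 6*s + v**2 = v**2 + 6*s)
sqrt(B(D(7, 15)) + o(163)) = sqrt(1/(121 + (15**2 + 6*7)) + I*sqrt(82)) = sqrt(1/(121 + (225 + 42)) + I*sqrt(82)) = sqrt(1/(121 + 267) + I*sqrt(82)) = sqrt(1/388 + I*sqrt(82))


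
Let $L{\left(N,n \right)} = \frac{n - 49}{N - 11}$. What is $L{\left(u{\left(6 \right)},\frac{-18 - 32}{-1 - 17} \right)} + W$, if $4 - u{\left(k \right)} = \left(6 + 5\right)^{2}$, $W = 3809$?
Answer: $\frac{137137}{36} \approx 3809.4$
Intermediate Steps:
$u{\left(k \right)} = -117$ ($u{\left(k \right)} = 4 - \left(6 + 5\right)^{2} = 4 - 11^{2} = 4 - 121 = -117$)
$L{\left(N,n \right)} = \frac{-49 + n}{-11 + N}$
$L{\left(u{\left(6 \right)},\frac{-18 - 32}{-1 - 17} \right)} + W = \frac{-49 + \frac{-18 - 32}{-1 - 17}}{-11 - 117} + 3809 = \frac{-49 - \frac{50}{-18}}{-128} + 3809 = - \frac{-49 - - \frac{25}{9}}{128} + 3809 = - \frac{-49 + \frac{25}{9}}{128} + 3809 = \left(- \frac{1}{128}\right) \left(- \frac{416}{9}\right) + 3809 = \frac{13}{36} + 3809 = \frac{137137}{36}$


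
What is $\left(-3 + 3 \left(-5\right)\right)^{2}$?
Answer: $324$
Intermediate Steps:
$\left(-3 + 3 \left(-5\right)\right)^{2} = \left(-3 - 15\right)^{2} = \left(-18\right)^{2} = 324$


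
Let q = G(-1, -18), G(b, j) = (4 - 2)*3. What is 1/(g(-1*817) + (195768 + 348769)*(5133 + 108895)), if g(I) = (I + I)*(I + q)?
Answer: 1/62093790210 ≈ 1.6105e-11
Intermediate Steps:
G(b, j) = 6 (G(b, j) = 2*3 = 6)
q = 6
g(I) = 2*I*(6 + I) (g(I) = (I + I)*(I + 6) = (2*I)*(6 + I) = 2*I*(6 + I))
1/(g(-1*817) + (195768 + 348769)*(5133 + 108895)) = 1/(2*(-1*817)*(6 - 1*817) + (195768 + 348769)*(5133 + 108895)) = 1/(2*(-817)*(6 - 817) + 544537*114028) = 1/(2*(-817)*(-811) + 62092465036) = 1/(1325174 + 62092465036) = 1/62093790210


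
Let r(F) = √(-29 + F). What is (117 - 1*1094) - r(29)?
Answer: -977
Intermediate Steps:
(117 - 1*1094) - r(29) = (117 - 1*1094) - √(-29 + 29) = (117 - 1094) - √0 = -977 - 1*0 = -977 + 0 = -977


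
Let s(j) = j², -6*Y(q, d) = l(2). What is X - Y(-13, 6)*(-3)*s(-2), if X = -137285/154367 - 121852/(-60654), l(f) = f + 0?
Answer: -13484430389/4681488009 ≈ -2.8804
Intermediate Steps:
l(f) = f
Y(q, d) = -⅓ (Y(q, d) = -⅙*2 = -⅓)
X = 5241521647/4681488009 (X = -137285*1/154367 - 121852*(-1/60654) = -137285/154367 + 60926/30327 = 5241521647/4681488009 ≈ 1.1196)
X - Y(-13, 6)*(-3)*s(-2) = 5241521647/4681488009 - (-⅓*(-3))*(-2)² = 5241521647/4681488009 - 4 = -13484430389/4681488009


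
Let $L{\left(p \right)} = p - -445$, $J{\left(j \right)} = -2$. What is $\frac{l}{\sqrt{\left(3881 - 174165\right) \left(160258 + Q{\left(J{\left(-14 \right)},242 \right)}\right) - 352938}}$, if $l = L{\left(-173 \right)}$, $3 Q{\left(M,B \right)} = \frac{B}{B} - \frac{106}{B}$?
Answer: $- \frac{1496 i \sqrt{29718546580626}}{4953091096771} \approx - 0.0016465 i$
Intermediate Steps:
$Q{\left(M,B \right)} = \frac{1}{3} - \frac{106}{3 B}$ ($Q{\left(M,B \right)} = \frac{\frac{B}{B} - \frac{106}{B}}{3} = \frac{1 - \frac{106}{B}}{3} = \frac{1}{3} - \frac{106}{3 B}$)
$L{\left(p \right)} = 445 + p$ ($L{\left(p \right)} = p + 445 = 445 + p$)
$l = 272$ ($l = 445 - 173 = 272$)
$\frac{l}{\sqrt{\left(3881 - 174165\right) \left(160258 + Q{\left(J{\left(-14 \right)},242 \right)}\right) - 352938}} = \frac{272}{\sqrt{\left(3881 - 174165\right) \left(160258 + \frac{-106 + 242}{3 \cdot 242}\right) - 352938}} = \frac{272}{\sqrt{- 170284 \left(160258 + \frac{1}{3} \cdot \frac{1}{242} \cdot 136\right) - 352938}} = \frac{272}{\sqrt{- 170284 \left(160258 + \frac{68}{363}\right) - 352938}} = \frac{272}{\sqrt{\left(-170284\right) \frac{58173722}{363} - 352938}} = \frac{272}{\sqrt{- \frac{9906054077048}{363} - 352938}} = \frac{272}{\sqrt{- \frac{9906182193542}{363}}} = \frac{272}{\frac{1}{33} i \sqrt{29718546580626}} = 272 \left(- \frac{11 i \sqrt{29718546580626}}{9906182193542}\right) = - \frac{1496 i \sqrt{29718546580626}}{4953091096771}$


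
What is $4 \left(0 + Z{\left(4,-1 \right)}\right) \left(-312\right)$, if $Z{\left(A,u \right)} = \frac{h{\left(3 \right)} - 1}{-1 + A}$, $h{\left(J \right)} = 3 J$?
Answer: $-3328$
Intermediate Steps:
$Z{\left(A,u \right)} = \frac{8}{-1 + A}$ ($Z{\left(A,u \right)} = \frac{3 \cdot 3 - 1}{-1 + A} = \frac{9 - 1}{-1 + A} = \frac{8}{-1 + A}$)
$4 \left(0 + Z{\left(4,-1 \right)}\right) \left(-312\right) = 4 \left(0 + \frac{8}{-1 + 4}\right) \left(-312\right) = 4 \left(0 + \frac{8}{3}\right) \left(-312\right) = 4 \cdot \frac{8}{3} \left(-312\right) = \frac{32}{3} \left(-312\right) = -3328$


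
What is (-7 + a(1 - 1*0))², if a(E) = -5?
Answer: 144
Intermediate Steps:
(-7 + a(1 - 1*0))² = (-7 - 5)² = (-12)² = 144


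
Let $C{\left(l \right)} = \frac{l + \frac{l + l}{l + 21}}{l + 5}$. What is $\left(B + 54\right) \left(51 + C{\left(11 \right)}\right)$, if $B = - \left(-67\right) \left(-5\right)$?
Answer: $- \frac{3721283}{256} \approx -14536.0$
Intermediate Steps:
$C{\left(l \right)} = \frac{l + \frac{2 l}{21 + l}}{5 + l}$
$B = -335$ ($B = \left(-1\right) 335 = -335$)
$\left(B + 54\right) \left(51 + C{\left(11 \right)}\right) = \left(-335 + 54\right) \left(51 + \frac{11 \left(23 + 11\right)}{105 + 11^{2} + 26 \cdot 11}\right) = - 281 \left(51 + 11 \frac{1}{105 + 121 + 286} \cdot 34\right) = - 281 \left(51 + 11 \cdot \frac{1}{512} \cdot 34\right) = - 281 \left(51 + \frac{187}{256}\right) = \left(-281\right) \frac{13243}{256} = - \frac{3721283}{256}$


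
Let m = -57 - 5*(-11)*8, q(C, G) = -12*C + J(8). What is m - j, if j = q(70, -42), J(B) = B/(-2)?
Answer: 1227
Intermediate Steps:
J(B) = -B/2 (J(B) = B*(-1/2) = -B/2)
q(C, G) = -4 - 12*C (q(C, G) = -12*C - 1/2*8 = -12*C - 4 = -4 - 12*C)
m = 383 (m = -57 - (-55)*8 = -57 - 1*(-440) = -57 + 440 = 383)
j = -844 (j = -4 - 12*70 = -4 - 840 = -844)
m - j = 383 - 1*(-844) = 383 + 844 = 1227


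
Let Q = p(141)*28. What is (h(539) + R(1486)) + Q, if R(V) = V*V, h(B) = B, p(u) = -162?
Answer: 2204199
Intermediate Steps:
R(V) = V²
Q = -4536 (Q = -162*28 = -4536)
(h(539) + R(1486)) + Q = (539 + 1486²) - 4536 = (539 + 2208196) - 4536 = 2208735 - 4536 = 2204199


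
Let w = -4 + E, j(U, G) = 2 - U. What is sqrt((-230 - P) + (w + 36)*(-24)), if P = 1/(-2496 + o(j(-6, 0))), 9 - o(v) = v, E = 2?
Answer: I*sqrt(6511373655)/2495 ≈ 32.342*I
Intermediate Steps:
o(v) = 9 - v
w = -2 (w = -4 + 2 = -2)
P = -1/2495 (P = 1/(-2496 + (9 - (2 - 1*(-6)))) = 1/(-2496 + (9 - (2 + 6))) = 1/(-2496 + (9 - 1*8)) = 1/(-2496 + (9 - 8)) = 1/(-2496 + 1) = 1/(-2495) = -1/2495 ≈ -0.00040080)
sqrt((-230 - P) + (w + 36)*(-24)) = sqrt((-230 - 1*(-1/2495)) + (-2 + 36)*(-24)) = sqrt((-230 + 1/2495) + 34*(-24)) = sqrt(-573849/2495 - 816) = sqrt(-2609769/2495) = I*sqrt(6511373655)/2495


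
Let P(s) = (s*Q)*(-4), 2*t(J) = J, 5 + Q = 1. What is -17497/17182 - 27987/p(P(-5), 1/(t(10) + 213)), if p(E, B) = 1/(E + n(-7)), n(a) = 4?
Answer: 36546302687/17182 ≈ 2.1270e+6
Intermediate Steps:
Q = -4 (Q = -5 + 1 = -4)
t(J) = J/2
P(s) = 16*s (P(s) = (s*(-4))*(-4) = -4*s*(-4) = 16*s)
p(E, B) = 1/(4 + E) (p(E, B) = 1/(E + 4) = 1/(4 + E))
-17497/17182 - 27987/p(P(-5), 1/(t(10) + 213)) = -17497/17182 - 27987/(1/(4 + 16*(-5))) = -17497*1/17182 - 27987/(1/(4 - 80)) = -17497/17182 - 27987/(1/(-76)) = -17497/17182 - 27987/(-1/76) = -17497/17182 - 27987*(-76) = -17497/17182 + 2127012 = 36546302687/17182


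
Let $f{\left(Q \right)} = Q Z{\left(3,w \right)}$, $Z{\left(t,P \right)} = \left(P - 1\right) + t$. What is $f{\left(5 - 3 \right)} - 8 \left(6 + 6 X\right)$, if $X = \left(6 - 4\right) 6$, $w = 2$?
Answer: $-616$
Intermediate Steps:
$X = 12$ ($X = 2 \cdot 6 = 12$)
$Z{\left(t,P \right)} = -1 + P + t$ ($Z{\left(t,P \right)} = \left(-1 + P\right) + t = -1 + P + t$)
$f{\left(Q \right)} = 4 Q$ ($f{\left(Q \right)} = Q \left(-1 + 2 + 3\right) = Q 4 = 4 Q$)
$f{\left(5 - 3 \right)} - 8 \left(6 + 6 X\right) = 4 \left(5 - 3\right) - 8 \left(6 + 6 \cdot 12\right) = 4 \cdot 2 - 8 \left(6 + 72\right) = 8 - 624 = -616$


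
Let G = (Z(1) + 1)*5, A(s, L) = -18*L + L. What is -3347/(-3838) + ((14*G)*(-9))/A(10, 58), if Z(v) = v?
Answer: 4068011/1892134 ≈ 2.1500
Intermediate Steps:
A(s, L) = -17*L
G = 10 (G = (1 + 1)*5 = 2*5 = 10)
-3347/(-3838) + ((14*G)*(-9))/A(10, 58) = -3347/(-3838) + ((14*10)*(-9))/((-17*58)) = -3347*(-1/3838) + (140*(-9))/(-986) = 3347/3838 - 1260*(-1/986) = 3347/3838 + 630/493 = 4068011/1892134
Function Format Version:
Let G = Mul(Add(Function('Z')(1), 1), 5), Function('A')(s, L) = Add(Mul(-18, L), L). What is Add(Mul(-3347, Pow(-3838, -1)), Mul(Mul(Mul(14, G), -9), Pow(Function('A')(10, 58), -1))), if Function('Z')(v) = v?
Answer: Rational(4068011, 1892134) ≈ 2.1500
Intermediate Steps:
Function('A')(s, L) = Mul(-17, L)
G = 10 (G = Mul(Add(1, 1), 5) = Mul(2, 5) = 10)
Add(Mul(-3347, Pow(-3838, -1)), Mul(Mul(Mul(14, G), -9), Pow(Function('A')(10, 58), -1))) = Add(Mul(-3347, Pow(-3838, -1)), Mul(Mul(Mul(14, 10), -9), Pow(Mul(-17, 58), -1))) = Add(Mul(-3347, Rational(-1, 3838)), Mul(Mul(140, -9), Pow(-986, -1))) = Add(Rational(3347, 3838), Mul(-1260, Rational(-1, 986))) = Add(Rational(3347, 3838), Rational(630, 493)) = Rational(4068011, 1892134)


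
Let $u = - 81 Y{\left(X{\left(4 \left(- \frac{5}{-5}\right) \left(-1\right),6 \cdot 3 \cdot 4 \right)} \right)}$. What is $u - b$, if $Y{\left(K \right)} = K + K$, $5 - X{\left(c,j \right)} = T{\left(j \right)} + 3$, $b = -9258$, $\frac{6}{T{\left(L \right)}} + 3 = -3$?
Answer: $8772$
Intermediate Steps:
$T{\left(L \right)} = -1$ ($T{\left(L \right)} = \frac{6}{-3 - 3} = \frac{6}{-6} = 6 \left(- \frac{1}{6}\right) = -1$)
$X{\left(c,j \right)} = 3$ ($X{\left(c,j \right)} = 5 - \left(-1 + 3\right) = 5 - 2 = 3$)
$Y{\left(K \right)} = 2 K$
$u = -486$ ($u = - 81 \cdot 2 \cdot 3 = \left(-81\right) 6 = -486$)
$u - b = -486 - -9258 = -486 + 9258 = 8772$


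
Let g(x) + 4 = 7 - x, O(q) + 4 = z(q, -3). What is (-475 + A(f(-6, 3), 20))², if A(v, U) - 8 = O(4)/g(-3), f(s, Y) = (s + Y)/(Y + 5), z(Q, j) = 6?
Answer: 1960000/9 ≈ 2.1778e+5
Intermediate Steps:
O(q) = 2 (O(q) = -4 + 6 = 2)
f(s, Y) = (Y + s)/(5 + Y)
g(x) = 3 - x (g(x) = -4 + (7 - x) = 3 - x)
A(v, U) = 25/3 (A(v, U) = 8 + 2/(3 - 1*(-3)) = 8 + 2/(3 + 3) = 8 + 2/6 = 8 + 2*(⅙) = 8 + ⅓ = 25/3)
(-475 + A(f(-6, 3), 20))² = (-475 + 25/3)² = (-1400/3)² = 1960000/9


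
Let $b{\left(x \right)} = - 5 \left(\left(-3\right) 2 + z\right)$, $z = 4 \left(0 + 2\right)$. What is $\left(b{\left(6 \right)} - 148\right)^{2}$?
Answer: $24964$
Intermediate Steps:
$z = 8$ ($z = 4 \cdot 2 = 8$)
$b{\left(x \right)} = -10$ ($b{\left(x \right)} = - 5 \left(\left(-3\right) 2 + 8\right) = - 5 \left(-6 + 8\right) = \left(-5\right) 2 = -10$)
$\left(b{\left(6 \right)} - 148\right)^{2} = \left(-10 - 148\right)^{2} = \left(-158\right)^{2} = 24964$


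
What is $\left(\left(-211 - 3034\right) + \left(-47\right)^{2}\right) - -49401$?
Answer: $48365$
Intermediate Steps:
$\left(\left(-211 - 3034\right) + \left(-47\right)^{2}\right) - -49401 = \left(-3245 + 2209\right) + 49401 = -1036 + 49401 = 48365$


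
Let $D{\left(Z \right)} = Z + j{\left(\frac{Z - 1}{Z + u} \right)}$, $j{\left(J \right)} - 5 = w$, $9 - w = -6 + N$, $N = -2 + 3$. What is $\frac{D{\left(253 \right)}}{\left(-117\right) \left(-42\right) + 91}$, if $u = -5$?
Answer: $\frac{272}{5005} \approx 0.054346$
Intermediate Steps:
$N = 1$
$w = 14$ ($w = 9 - \left(-6 + 1\right) = 9 - -5 = 9 + 5 = 14$)
$j{\left(J \right)} = 19$ ($j{\left(J \right)} = 5 + 14 = 19$)
$D{\left(Z \right)} = 19 + Z$ ($D{\left(Z \right)} = Z + 19 = 19 + Z$)
$\frac{D{\left(253 \right)}}{\left(-117\right) \left(-42\right) + 91} = \frac{19 + 253}{\left(-117\right) \left(-42\right) + 91} = \frac{272}{4914 + 91} = \frac{272}{5005}$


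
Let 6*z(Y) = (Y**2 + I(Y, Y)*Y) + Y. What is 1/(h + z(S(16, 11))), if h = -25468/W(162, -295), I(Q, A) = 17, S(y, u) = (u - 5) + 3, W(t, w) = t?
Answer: -162/18907 ≈ -0.0085683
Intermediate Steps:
S(y, u) = -2 + u (S(y, u) = (-5 + u) + 3 = -2 + u)
h = -12734/81 (h = -25468/162 = -25468*1/162 = -12734/81 ≈ -157.21)
z(Y) = 3*Y + Y**2/6 (z(Y) = ((Y**2 + 17*Y) + Y)/6 = (Y**2 + 18*Y)/6 = 3*Y + Y**2/6)
1/(h + z(S(16, 11))) = 1/(-12734/81 + (-2 + 11)*(18 + (-2 + 11))/6) = 1/(-12734/81 + (1/6)*9*(18 + 9)) = 1/(-12734/81 + (1/6)*9*27) = 1/(-12734/81 + 81/2) = 1/(-18907/162) = -162/18907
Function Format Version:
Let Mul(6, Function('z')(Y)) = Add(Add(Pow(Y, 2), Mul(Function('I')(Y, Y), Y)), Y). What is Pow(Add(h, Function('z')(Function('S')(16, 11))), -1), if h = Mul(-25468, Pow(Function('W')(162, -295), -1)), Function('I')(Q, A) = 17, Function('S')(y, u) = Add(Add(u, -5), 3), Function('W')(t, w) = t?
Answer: Rational(-162, 18907) ≈ -0.0085683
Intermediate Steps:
Function('S')(y, u) = Add(-2, u) (Function('S')(y, u) = Add(Add(-5, u), 3) = Add(-2, u))
h = Rational(-12734, 81) (h = Mul(-25468, Pow(162, -1)) = Mul(-25468, Rational(1, 162)) = Rational(-12734, 81) ≈ -157.21)
Function('z')(Y) = Add(Mul(3, Y), Mul(Rational(1, 6), Pow(Y, 2))) (Function('z')(Y) = Mul(Rational(1, 6), Add(Add(Pow(Y, 2), Mul(17, Y)), Y)) = Mul(Rational(1, 6), Add(Pow(Y, 2), Mul(18, Y))) = Add(Mul(3, Y), Mul(Rational(1, 6), Pow(Y, 2))))
Pow(Add(h, Function('z')(Function('S')(16, 11))), -1) = Pow(Add(Rational(-12734, 81), Mul(Rational(1, 6), Add(-2, 11), Add(18, Add(-2, 11)))), -1) = Pow(Add(Rational(-12734, 81), Mul(Rational(1, 6), 9, Add(18, 9))), -1) = Pow(Add(Rational(-12734, 81), Mul(Rational(1, 6), 9, 27)), -1) = Pow(Add(Rational(-12734, 81), Rational(81, 2)), -1) = Pow(Rational(-18907, 162), -1) = Rational(-162, 18907)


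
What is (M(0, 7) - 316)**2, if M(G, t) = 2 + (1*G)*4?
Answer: 98596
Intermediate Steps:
M(G, t) = 2 + 4*G (M(G, t) = 2 + G*4 = 2 + 4*G)
(M(0, 7) - 316)**2 = ((2 + 4*0) - 316)**2 = ((2 + 0) - 316)**2 = (2 - 316)**2 = (-314)**2 = 98596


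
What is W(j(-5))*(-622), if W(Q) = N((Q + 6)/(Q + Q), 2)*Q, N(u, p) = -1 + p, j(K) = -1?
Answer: 622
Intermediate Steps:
W(Q) = Q (W(Q) = (-1 + 2)*Q = 1*Q = Q)
W(j(-5))*(-622) = -1*(-622) = 622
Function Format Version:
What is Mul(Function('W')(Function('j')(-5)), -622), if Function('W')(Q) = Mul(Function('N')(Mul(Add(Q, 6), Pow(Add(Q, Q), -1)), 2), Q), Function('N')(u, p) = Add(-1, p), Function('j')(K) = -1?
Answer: 622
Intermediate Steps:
Function('W')(Q) = Q (Function('W')(Q) = Mul(Add(-1, 2), Q) = Mul(1, Q) = Q)
Mul(Function('W')(Function('j')(-5)), -622) = Mul(-1, -622) = 622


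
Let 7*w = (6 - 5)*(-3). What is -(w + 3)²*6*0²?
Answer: 0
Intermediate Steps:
w = -3/7 (w = ((6 - 5)*(-3))/7 = (1*(-3))/7 = (⅐)*(-3) = -3/7 ≈ -0.42857)
-(w + 3)²*6*0² = -(-3/7 + 3)²*6*0² = -(18/7)²*6*0 = -324*6/49*0 = -1*1944/49*0 = -1944/49*0 = 0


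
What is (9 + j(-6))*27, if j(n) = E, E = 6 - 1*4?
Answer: 297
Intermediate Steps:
E = 2 (E = 6 - 4 = 2)
j(n) = 2
(9 + j(-6))*27 = (9 + 2)*27 = 11*27 = 297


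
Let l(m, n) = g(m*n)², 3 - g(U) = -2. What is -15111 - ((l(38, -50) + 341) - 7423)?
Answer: -8054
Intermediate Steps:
g(U) = 5 (g(U) = 3 - 1*(-2) = 3 + 2 = 5)
l(m, n) = 25 (l(m, n) = 5² = 25)
-15111 - ((l(38, -50) + 341) - 7423) = -15111 - ((25 + 341) - 7423) = -15111 - (366 - 7423) = -15111 - 1*(-7057) = -15111 + 7057 = -8054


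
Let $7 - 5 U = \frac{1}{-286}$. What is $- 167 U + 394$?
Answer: $\frac{228919}{1430} \approx 160.08$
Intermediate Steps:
$U = \frac{2003}{1430}$ ($U = \frac{7}{5} - \frac{1}{5 \left(-286\right)} = \frac{7}{5} - - \frac{1}{1430} = \frac{7}{5} + \frac{1}{1430} = \frac{2003}{1430} \approx 1.4007$)
$- 167 U + 394 = \left(-167\right) \frac{2003}{1430} + 394 = - \frac{334501}{1430} + 394 = \frac{228919}{1430}$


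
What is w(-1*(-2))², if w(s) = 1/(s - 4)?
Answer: ¼ ≈ 0.25000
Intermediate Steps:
w(s) = 1/(-4 + s)
w(-1*(-2))² = (1/(-4 - 1*(-2)))² = (1/(-4 + 2))² = (1/(-2))² = (-½)² = ¼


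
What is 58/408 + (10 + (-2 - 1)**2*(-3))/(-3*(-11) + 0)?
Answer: -279/748 ≈ -0.37299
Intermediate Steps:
58/408 + (10 + (-2 - 1)**2*(-3))/(-3*(-11) + 0) = 58*(1/408) + (10 + (-3)**2*(-3))/(33 + 0) = 29/204 + (10 + 9*(-3))/33 = 29/204 + (10 - 27)*(1/33) = 29/204 - 17*1/33 = 29/204 - 17/33 = -279/748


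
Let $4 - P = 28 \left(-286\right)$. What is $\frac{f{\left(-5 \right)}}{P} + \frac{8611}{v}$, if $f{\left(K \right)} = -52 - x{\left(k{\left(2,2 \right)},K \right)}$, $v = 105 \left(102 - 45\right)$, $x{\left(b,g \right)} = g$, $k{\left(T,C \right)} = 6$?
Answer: $\frac{68710037}{47951820} \approx 1.4329$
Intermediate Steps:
$P = 8012$ ($P = 4 - 28 \left(-286\right) = 4 - -8008 = 4 + 8008 = 8012$)
$v = 5985$ ($v = 105 \cdot 57 = 5985$)
$f{\left(K \right)} = -52 - K$
$\frac{f{\left(-5 \right)}}{P} + \frac{8611}{v} = \frac{-52 - -5}{8012} + \frac{8611}{5985} = \left(-52 + 5\right) \frac{1}{8012} + 8611 \cdot \frac{1}{5985} = \left(-47\right) \frac{1}{8012} + \frac{8611}{5985} = - \frac{47}{8012} + \frac{8611}{5985} = \frac{68710037}{47951820}$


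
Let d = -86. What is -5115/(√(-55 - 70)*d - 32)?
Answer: 13640/77127 - 366575*I*√5/154254 ≈ 0.17685 - 5.3139*I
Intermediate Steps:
-5115/(√(-55 - 70)*d - 32) = -5115/(√(-55 - 70)*(-86) - 32) = -5115/(√(-125)*(-86) - 32) = -5115/((5*I*√5)*(-86) - 32) = -5115/(-430*I*√5 - 32) = -5115/(-32 - 430*I*√5)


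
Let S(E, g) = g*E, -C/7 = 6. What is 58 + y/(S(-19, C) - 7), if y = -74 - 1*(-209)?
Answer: 46013/791 ≈ 58.171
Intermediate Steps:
C = -42 (C = -7*6 = -42)
y = 135 (y = -74 + 209 = 135)
S(E, g) = E*g
58 + y/(S(-19, C) - 7) = 58 + 135/(-19*(-42) - 7) = 58 + 135/(798 - 7) = 58 + 135/791 = 46013/791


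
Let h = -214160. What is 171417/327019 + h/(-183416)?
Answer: 12684376189/7497564613 ≈ 1.6918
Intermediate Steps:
171417/327019 + h/(-183416) = 171417/327019 - 214160/(-183416) = 171417*(1/327019) - 214160*(-1/183416) = 171417/327019 + 26770/22927 = 12684376189/7497564613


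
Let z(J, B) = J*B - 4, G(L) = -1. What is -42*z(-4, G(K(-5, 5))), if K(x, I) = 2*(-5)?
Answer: 0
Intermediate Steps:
K(x, I) = -10
z(J, B) = -4 + B*J (z(J, B) = B*J - 4 = -4 + B*J)
-42*z(-4, G(K(-5, 5))) = -42*(-4 - 1*(-4)) = -42*(-4 + 4) = -42*0 = 0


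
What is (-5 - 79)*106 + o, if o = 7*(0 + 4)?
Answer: -8876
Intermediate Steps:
o = 28 (o = 7*4 = 28)
(-5 - 79)*106 + o = (-5 - 79)*106 + 28 = -84*106 + 28 = -8904 + 28 = -8876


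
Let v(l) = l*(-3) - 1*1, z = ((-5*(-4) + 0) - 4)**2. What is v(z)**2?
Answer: 591361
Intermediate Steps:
z = 256 (z = ((20 + 0) - 4)**2 = (20 - 4)**2 = 16**2 = 256)
v(l) = -1 - 3*l (v(l) = -3*l - 1 = -1 - 3*l)
v(z)**2 = (-1 - 3*256)**2 = (-1 - 768)**2 = (-769)**2 = 591361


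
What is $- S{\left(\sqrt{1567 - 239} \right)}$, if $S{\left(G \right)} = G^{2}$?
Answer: $-1328$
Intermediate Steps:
$- S{\left(\sqrt{1567 - 239} \right)} = - \left(\sqrt{1567 - 239}\right)^{2} = - \left(\sqrt{1328}\right)^{2} = - \left(4 \sqrt{83}\right)^{2} = \left(-1\right) 1328 = -1328$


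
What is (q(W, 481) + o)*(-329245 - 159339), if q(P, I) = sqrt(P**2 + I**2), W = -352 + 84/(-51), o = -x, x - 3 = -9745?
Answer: -4759785328 - 488584*sqrt(103007473)/17 ≈ -5.0515e+9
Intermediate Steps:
x = -9742 (x = 3 - 9745 = -9742)
o = 9742 (o = -1*(-9742) = 9742)
W = -6012/17 (W = -352 + 84*(-1/51) = -352 - 28/17 = -6012/17 ≈ -353.65)
q(P, I) = sqrt(I**2 + P**2)
(q(W, 481) + o)*(-329245 - 159339) = (sqrt(481**2 + (-6012/17)**2) + 9742)*(-329245 - 159339) = (sqrt(231361 + 36144144/289) + 9742)*(-488584) = (sqrt(103007473/289) + 9742)*(-488584) = (sqrt(103007473)/17 + 9742)*(-488584) = (9742 + sqrt(103007473)/17)*(-488584) = -4759785328 - 488584*sqrt(103007473)/17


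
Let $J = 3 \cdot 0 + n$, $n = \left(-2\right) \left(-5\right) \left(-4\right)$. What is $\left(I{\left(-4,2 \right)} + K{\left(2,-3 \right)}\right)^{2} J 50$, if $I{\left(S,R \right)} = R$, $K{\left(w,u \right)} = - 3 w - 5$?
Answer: $-162000$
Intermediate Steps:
$n = -40$ ($n = 10 \left(-4\right) = -40$)
$K{\left(w,u \right)} = -5 - 3 w$
$J = -40$ ($J = 3 \cdot 0 - 40 = 0 - 40 = -40$)
$\left(I{\left(-4,2 \right)} + K{\left(2,-3 \right)}\right)^{2} J 50 = \left(2 - 11\right)^{2} \left(-40\right) 50 = \left(-9\right)^{2} \left(-40\right) 50 = 81 \left(-40\right) 50 = \left(-3240\right) 50 = -162000$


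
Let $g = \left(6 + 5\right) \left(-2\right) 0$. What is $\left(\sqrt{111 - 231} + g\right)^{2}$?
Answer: $-120$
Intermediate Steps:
$g = 0$ ($g = 11 \left(-2\right) 0 = \left(-22\right) 0 = 0$)
$\left(\sqrt{111 - 231} + g\right)^{2} = \left(\sqrt{111 - 231} + 0\right)^{2} = \left(\sqrt{-120} + 0\right)^{2} = \left(2 i \sqrt{30} + 0\right)^{2} = \left(2 i \sqrt{30}\right)^{2} = -120$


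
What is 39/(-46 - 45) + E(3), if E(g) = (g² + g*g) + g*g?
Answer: 186/7 ≈ 26.571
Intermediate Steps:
E(g) = 3*g² (E(g) = (g² + g²) + g² = 2*g² + g² = 3*g²)
39/(-46 - 45) + E(3) = 39/(-46 - 45) + 3*3² = 39/(-91) + 3*9 = -1/91*39 + 27 = -3/7 + 27 = 186/7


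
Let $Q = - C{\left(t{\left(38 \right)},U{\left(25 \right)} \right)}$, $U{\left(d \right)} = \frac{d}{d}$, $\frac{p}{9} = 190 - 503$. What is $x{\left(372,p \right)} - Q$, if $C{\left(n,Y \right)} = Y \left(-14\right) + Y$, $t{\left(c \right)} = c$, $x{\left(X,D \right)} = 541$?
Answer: $528$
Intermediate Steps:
$p = -2817$ ($p = 9 \left(190 - 503\right) = 9 \left(-313\right) = -2817$)
$U{\left(d \right)} = 1$
$C{\left(n,Y \right)} = - 13 Y$ ($C{\left(n,Y \right)} = - 14 Y + Y = - 13 Y$)
$Q = 13$ ($Q = - \left(-13\right) 1 = \left(-1\right) \left(-13\right) = 13$)
$x{\left(372,p \right)} - Q = 541 - 13 = 528$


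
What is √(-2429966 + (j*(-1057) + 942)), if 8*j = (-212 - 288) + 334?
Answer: I*√9628365/2 ≈ 1551.5*I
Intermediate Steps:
j = -83/4 (j = ((-212 - 288) + 334)/8 = (-500 + 334)/8 = (⅛)*(-166) = -83/4 ≈ -20.750)
√(-2429966 + (j*(-1057) + 942)) = √(-2429966 + (-83/4*(-1057) + 942)) = √(-2429966 + (87731/4 + 942)) = √(-2429966 + 91499/4) = √(-9628365/4) = I*√9628365/2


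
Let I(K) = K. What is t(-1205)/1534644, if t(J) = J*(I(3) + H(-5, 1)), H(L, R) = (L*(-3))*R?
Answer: -1205/85258 ≈ -0.014134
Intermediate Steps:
H(L, R) = -3*L*R (H(L, R) = (-3*L)*R = -3*L*R)
t(J) = 18*J (t(J) = J*(3 - 3*(-5)*1) = J*(3 + 15) = J*18 = 18*J)
t(-1205)/1534644 = (18*(-1205))/1534644 = -21690*1/1534644 = -1205/85258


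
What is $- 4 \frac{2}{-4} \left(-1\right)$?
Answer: $-2$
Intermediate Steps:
$- 4 \frac{2}{-4} \left(-1\right) = - 4 \cdot 2 \left(- \frac{1}{4}\right) \left(-1\right) = \left(-4\right) \left(- \frac{1}{2}\right) \left(-1\right) = 2 \left(-1\right) = -2$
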